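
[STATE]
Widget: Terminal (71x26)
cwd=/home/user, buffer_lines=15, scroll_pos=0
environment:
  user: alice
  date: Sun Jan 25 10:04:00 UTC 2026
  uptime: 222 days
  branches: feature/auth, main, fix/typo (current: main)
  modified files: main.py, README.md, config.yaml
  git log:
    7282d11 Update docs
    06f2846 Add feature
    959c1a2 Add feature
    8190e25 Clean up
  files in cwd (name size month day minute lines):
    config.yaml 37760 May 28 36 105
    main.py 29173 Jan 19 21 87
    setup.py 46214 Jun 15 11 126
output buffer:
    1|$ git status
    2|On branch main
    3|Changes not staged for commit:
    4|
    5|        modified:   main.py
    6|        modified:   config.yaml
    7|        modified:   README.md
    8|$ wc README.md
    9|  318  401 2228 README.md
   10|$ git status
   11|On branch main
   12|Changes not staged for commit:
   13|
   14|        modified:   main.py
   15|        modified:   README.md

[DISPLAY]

$ git status                                                           
On branch main                                                         
Changes not staged for commit:                                         
                                                                       
        modified:   main.py                                            
        modified:   config.yaml                                        
        modified:   README.md                                          
$ wc README.md                                                         
  318  401 2228 README.md                                              
$ git status                                                           
On branch main                                                         
Changes not staged for commit:                                         
                                                                       
        modified:   main.py                                            
        modified:   README.md                                          
$ █                                                                    
                                                                       
                                                                       
                                                                       
                                                                       
                                                                       
                                                                       
                                                                       
                                                                       
                                                                       
                                                                       


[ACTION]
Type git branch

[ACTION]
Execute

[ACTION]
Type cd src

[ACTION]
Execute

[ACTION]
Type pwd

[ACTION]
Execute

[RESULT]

$ git status                                                           
On branch main                                                         
Changes not staged for commit:                                         
                                                                       
        modified:   main.py                                            
        modified:   config.yaml                                        
        modified:   README.md                                          
$ wc README.md                                                         
  318  401 2228 README.md                                              
$ git status                                                           
On branch main                                                         
Changes not staged for commit:                                         
                                                                       
        modified:   main.py                                            
        modified:   README.md                                          
$ git branch                                                           
  feature/auth                                                         
* main                                                                 
  fix/typo                                                             
$ cd src                                                               
                                                                       
$ pwd                                                                  
/home/user/src                                                         
$ █                                                                    
                                                                       
                                                                       


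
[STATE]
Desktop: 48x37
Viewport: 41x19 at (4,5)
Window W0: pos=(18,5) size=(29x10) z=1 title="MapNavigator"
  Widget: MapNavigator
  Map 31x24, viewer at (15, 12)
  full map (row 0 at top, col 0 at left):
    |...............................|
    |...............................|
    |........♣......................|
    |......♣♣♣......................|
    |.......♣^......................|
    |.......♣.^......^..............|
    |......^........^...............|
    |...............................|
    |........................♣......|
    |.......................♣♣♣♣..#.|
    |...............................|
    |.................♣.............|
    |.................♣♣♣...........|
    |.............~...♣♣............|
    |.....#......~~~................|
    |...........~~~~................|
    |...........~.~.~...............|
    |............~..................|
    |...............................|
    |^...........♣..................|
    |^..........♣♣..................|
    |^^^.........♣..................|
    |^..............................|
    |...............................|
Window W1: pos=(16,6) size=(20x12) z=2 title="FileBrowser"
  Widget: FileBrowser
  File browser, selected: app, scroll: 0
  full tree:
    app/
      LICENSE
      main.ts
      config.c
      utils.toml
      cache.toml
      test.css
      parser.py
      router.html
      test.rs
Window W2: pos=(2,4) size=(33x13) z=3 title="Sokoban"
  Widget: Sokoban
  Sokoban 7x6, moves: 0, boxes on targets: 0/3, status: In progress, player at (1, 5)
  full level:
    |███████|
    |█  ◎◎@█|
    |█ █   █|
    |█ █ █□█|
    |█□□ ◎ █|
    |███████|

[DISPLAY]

Sokoban                       ┃━━━━━━━━━━
──────────────────────────────┨┓         
██████                        ┃┃─────────
  ◎◎@█                        ┃┨....♣♣♣♣.
 █   █                        ┃┃.........
 █ █□█                        ┃┃.........
□□ ◎ █                        ┃┃♣........
██████                        ┃┃.........
oves: 0  0/3                  ┃┃.........
                              ┃┃━━━━━━━━━
                              ┃┃         
━━━━━━━━━━━━━━━━━━━━━━━━━━━━━━┛┃         
            ┗━━━━━━━━━━━━━━━━━━┛         
                                         
                                         
                                         
                                         
                                         
                                         


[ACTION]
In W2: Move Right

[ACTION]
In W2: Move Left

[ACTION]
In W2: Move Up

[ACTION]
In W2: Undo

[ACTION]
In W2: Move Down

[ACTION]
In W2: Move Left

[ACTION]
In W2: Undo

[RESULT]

Sokoban                       ┃━━━━━━━━━━
──────────────────────────────┨┓         
██████                        ┃┃─────────
  ◎◎ █                        ┃┨....♣♣♣♣.
 █  @█                        ┃┃.........
 █ █□█                        ┃┃.........
□□ ◎ █                        ┃┃♣........
██████                        ┃┃.........
oves: 1  0/3                  ┃┃.........
                              ┃┃━━━━━━━━━
                              ┃┃         
━━━━━━━━━━━━━━━━━━━━━━━━━━━━━━┛┃         
            ┗━━━━━━━━━━━━━━━━━━┛         
                                         
                                         
                                         
                                         
                                         
                                         


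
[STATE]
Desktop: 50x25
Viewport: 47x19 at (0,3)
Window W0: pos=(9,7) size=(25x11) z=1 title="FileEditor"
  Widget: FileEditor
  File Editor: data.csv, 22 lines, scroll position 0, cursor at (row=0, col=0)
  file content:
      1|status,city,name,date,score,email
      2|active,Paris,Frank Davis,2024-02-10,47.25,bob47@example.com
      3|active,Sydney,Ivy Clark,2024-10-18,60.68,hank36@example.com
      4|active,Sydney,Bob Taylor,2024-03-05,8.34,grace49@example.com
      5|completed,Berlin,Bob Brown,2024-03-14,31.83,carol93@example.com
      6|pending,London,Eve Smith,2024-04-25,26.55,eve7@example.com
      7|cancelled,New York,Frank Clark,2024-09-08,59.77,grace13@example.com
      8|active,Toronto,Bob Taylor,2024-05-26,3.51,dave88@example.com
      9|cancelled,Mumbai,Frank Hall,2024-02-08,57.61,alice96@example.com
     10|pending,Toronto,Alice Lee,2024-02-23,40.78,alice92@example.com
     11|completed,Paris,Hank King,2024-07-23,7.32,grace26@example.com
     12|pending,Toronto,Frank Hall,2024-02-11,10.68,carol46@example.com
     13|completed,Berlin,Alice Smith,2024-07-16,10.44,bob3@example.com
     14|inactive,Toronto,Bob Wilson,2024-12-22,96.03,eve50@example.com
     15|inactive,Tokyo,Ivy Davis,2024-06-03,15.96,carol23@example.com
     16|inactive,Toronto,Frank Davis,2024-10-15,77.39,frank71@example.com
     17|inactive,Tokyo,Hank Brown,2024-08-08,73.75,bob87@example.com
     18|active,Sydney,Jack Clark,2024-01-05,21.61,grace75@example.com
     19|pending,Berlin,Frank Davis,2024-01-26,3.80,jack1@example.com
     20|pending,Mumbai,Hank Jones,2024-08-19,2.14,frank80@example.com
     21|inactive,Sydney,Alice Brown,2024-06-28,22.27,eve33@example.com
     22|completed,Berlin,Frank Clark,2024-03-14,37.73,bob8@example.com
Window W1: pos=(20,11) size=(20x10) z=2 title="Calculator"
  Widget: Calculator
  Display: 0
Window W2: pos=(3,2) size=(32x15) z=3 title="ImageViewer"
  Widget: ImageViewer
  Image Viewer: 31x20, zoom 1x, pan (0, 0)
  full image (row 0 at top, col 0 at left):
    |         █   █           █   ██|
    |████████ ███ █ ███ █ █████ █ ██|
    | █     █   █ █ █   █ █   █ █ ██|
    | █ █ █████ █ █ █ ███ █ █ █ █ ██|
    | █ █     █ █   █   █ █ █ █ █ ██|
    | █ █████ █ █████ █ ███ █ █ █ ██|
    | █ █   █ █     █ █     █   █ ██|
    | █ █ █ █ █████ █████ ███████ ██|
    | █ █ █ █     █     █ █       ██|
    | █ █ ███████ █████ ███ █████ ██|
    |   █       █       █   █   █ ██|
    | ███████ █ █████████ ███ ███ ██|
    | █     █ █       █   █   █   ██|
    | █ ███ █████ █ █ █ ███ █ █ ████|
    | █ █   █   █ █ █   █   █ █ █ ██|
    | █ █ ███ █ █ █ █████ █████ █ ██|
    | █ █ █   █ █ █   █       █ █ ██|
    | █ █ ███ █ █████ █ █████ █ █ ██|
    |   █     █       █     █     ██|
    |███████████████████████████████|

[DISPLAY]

   ┃ ImageViewer                  ┃            
   ┠──────────────────────────────┨            
   ┃         █   █           █   █┃            
   ┃████████ ███ █ ███ █ █████ █ █┃            
   ┃ █     █   █ █ █   █ █   █ █ █┃            
   ┃ █ █ █████ █ █ █ ███ █ █ █ █ █┃            
   ┃ █ █     █ █   █   █ █ █ █ █ █┃            
   ┃ █ █████ █ █████ █ ███ █ █ █ █┃            
   ┃ █ █   █ █     █ █     █   █ █┃━━━━┓       
   ┃ █ █ █ █ █████ █████ ███████ █┃    ┃       
   ┃ █ █ █ █     █     █ █       █┃────┨       
   ┃ █ █ ███████ █████ ███ █████ █┃   0┃       
   ┃   █       █       █   █   █ █┃──┐ ┃       
   ┗━━━━━━━━━━━━━━━━━━━━━━━━━━━━━━┛÷ │ ┃       
         ┗━━━━━━━━━━┃├───┼───┼───┼───┤ ┃       
                    ┃│ 4 │ 5 │ 6 │ × │ ┃       
                    ┃└───┴───┴───┴───┘ ┃       
                    ┗━━━━━━━━━━━━━━━━━━┛       
                                               


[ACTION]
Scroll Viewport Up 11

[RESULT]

                                               
                                               
   ┏━━━━━━━━━━━━━━━━━━━━━━━━━━━━━━┓            
   ┃ ImageViewer                  ┃            
   ┠──────────────────────────────┨            
   ┃         █   █           █   █┃            
   ┃████████ ███ █ ███ █ █████ █ █┃            
   ┃ █     █   █ █ █   █ █   █ █ █┃            
   ┃ █ █ █████ █ █ █ ███ █ █ █ █ █┃            
   ┃ █ █     █ █   █   █ █ █ █ █ █┃            
   ┃ █ █████ █ █████ █ ███ █ █ █ █┃            
   ┃ █ █   █ █     █ █     █   █ █┃━━━━┓       
   ┃ █ █ █ █ █████ █████ ███████ █┃    ┃       
   ┃ █ █ █ █     █     █ █       █┃────┨       
   ┃ █ █ ███████ █████ ███ █████ █┃   0┃       
   ┃   █       █       █   █   █ █┃──┐ ┃       
   ┗━━━━━━━━━━━━━━━━━━━━━━━━━━━━━━┛÷ │ ┃       
         ┗━━━━━━━━━━┃├───┼───┼───┼───┤ ┃       
                    ┃│ 4 │ 5 │ 6 │ × │ ┃       


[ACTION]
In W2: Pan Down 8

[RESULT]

                                               
                                               
   ┏━━━━━━━━━━━━━━━━━━━━━━━━━━━━━━┓            
   ┃ ImageViewer                  ┃            
   ┠──────────────────────────────┨            
   ┃ █ █ █ █     █     █ █       █┃            
   ┃ █ █ ███████ █████ ███ █████ █┃            
   ┃   █       █       █   █   █ █┃            
   ┃ ███████ █ █████████ ███ ███ █┃            
   ┃ █     █ █       █   █   █   █┃            
   ┃ █ ███ █████ █ █ █ ███ █ █ ███┃            
   ┃ █ █   █   █ █ █   █   █ █ █ █┃━━━━┓       
   ┃ █ █ ███ █ █ █ █████ █████ █ █┃    ┃       
   ┃ █ █ █   █ █ █   █       █ █ █┃────┨       
   ┃ █ █ ███ █ █████ █ █████ █ █ █┃   0┃       
   ┃   █     █       █     █     █┃──┐ ┃       
   ┗━━━━━━━━━━━━━━━━━━━━━━━━━━━━━━┛÷ │ ┃       
         ┗━━━━━━━━━━┃├───┼───┼───┼───┤ ┃       
                    ┃│ 4 │ 5 │ 6 │ × │ ┃       


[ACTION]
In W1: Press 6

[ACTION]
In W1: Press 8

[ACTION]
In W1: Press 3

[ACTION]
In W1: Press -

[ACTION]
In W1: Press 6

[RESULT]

                                               
                                               
   ┏━━━━━━━━━━━━━━━━━━━━━━━━━━━━━━┓            
   ┃ ImageViewer                  ┃            
   ┠──────────────────────────────┨            
   ┃ █ █ █ █     █     █ █       █┃            
   ┃ █ █ ███████ █████ ███ █████ █┃            
   ┃   █       █       █   █   █ █┃            
   ┃ ███████ █ █████████ ███ ███ █┃            
   ┃ █     █ █       █   █   █   █┃            
   ┃ █ ███ █████ █ █ █ ███ █ █ ███┃            
   ┃ █ █   █   █ █ █   █   █ █ █ █┃━━━━┓       
   ┃ █ █ ███ █ █ █ █████ █████ █ █┃    ┃       
   ┃ █ █ █   █ █ █   █       █ █ █┃────┨       
   ┃ █ █ ███ █ █████ █ █████ █ █ █┃   6┃       
   ┃   █     █       █     █     █┃──┐ ┃       
   ┗━━━━━━━━━━━━━━━━━━━━━━━━━━━━━━┛÷ │ ┃       
         ┗━━━━━━━━━━┃├───┼───┼───┼───┤ ┃       
                    ┃│ 4 │ 5 │ 6 │ × │ ┃       


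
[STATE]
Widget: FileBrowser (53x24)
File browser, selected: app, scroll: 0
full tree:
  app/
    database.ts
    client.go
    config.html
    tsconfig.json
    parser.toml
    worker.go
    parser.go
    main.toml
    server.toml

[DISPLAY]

> [-] app/                                           
    database.ts                                      
    client.go                                        
    config.html                                      
    tsconfig.json                                    
    parser.toml                                      
    worker.go                                        
    parser.go                                        
    main.toml                                        
    server.toml                                      
                                                     
                                                     
                                                     
                                                     
                                                     
                                                     
                                                     
                                                     
                                                     
                                                     
                                                     
                                                     
                                                     
                                                     


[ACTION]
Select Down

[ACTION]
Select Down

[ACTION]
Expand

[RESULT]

  [-] app/                                           
    database.ts                                      
  > client.go                                        
    config.html                                      
    tsconfig.json                                    
    parser.toml                                      
    worker.go                                        
    parser.go                                        
    main.toml                                        
    server.toml                                      
                                                     
                                                     
                                                     
                                                     
                                                     
                                                     
                                                     
                                                     
                                                     
                                                     
                                                     
                                                     
                                                     
                                                     


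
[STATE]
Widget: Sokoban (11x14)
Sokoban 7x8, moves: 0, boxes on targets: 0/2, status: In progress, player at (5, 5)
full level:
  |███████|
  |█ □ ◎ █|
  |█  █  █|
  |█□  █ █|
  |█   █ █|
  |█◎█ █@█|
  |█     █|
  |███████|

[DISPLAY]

███████    
█ □ ◎ █    
█  █  █    
█□  █ █    
█   █ █    
█◎█ █@█    
█     █    
███████    
Moves: 0  0
           
           
           
           
           


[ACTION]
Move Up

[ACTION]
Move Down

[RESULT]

███████    
█ □ ◎ █    
█  █  █    
█□  █ █    
█   █ █    
█◎█ █@█    
█     █    
███████    
Moves: 2  0
           
           
           
           
           


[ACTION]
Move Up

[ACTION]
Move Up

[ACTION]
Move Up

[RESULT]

███████    
█ □ ◎ █    
█  █ @█    
█□  █ █    
█   █ █    
█◎█ █ █    
█     █    
███████    
Moves: 5  0
           
           
           
           
           


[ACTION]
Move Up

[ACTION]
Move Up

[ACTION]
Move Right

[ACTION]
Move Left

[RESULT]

███████    
█ □ + █    
█  █  █    
█□  █ █    
█   █ █    
█◎█ █ █    
█     █    
███████    
Moves: 7  0
           
           
           
           
           


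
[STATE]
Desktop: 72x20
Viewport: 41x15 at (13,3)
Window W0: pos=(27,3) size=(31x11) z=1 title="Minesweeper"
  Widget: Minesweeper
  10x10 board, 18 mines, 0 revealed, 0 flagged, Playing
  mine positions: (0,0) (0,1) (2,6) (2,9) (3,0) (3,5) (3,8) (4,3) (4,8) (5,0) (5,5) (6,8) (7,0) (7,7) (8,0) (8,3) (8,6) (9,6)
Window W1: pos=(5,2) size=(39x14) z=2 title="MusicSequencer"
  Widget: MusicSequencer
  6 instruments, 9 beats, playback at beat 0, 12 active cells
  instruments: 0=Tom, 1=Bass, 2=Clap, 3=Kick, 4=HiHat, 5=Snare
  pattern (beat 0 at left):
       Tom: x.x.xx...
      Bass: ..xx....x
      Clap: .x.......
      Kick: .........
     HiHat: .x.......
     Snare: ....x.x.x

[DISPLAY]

equencer                      ┃━━━━━━━━━━
──────────────────────────────┨          
12345678                      ┃──────────
·█·██···                      ┃          
·██····█                      ┃          
█·······                      ┃          
········                      ┃          
█·······                      ┃          
···█·█·█                      ┃          
                              ┃          
                              ┃━━━━━━━━━━
                              ┃          
━━━━━━━━━━━━━━━━━━━━━━━━━━━━━━┛          
                                         
                                         


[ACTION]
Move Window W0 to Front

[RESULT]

equencer      ┏━━━━━━━━━━━━━━━━━━━━━━━━━━
──────────────┃ Minesweeper              
12345678      ┠──────────────────────────
·█·██···      ┃■■■■■■■■■■                
·██····█      ┃■■■■■■■■■■                
█·······      ┃■■■■■■■■■■                
········      ┃■■■■■■■■■■                
█·······      ┃■■■■■■■■■■                
···█·█·█      ┃■■■■■■■■■■                
              ┃■■■■■■■■■■                
              ┗━━━━━━━━━━━━━━━━━━━━━━━━━━
                              ┃          
━━━━━━━━━━━━━━━━━━━━━━━━━━━━━━┛          
                                         
                                         


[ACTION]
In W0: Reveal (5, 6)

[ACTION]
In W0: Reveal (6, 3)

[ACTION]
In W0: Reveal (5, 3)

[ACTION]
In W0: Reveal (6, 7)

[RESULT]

equencer      ┏━━━━━━━━━━━━━━━━━━━━━━━━━━
──────────────┃ Minesweeper              
12345678      ┠──────────────────────────
·█·██···      ┃■■■■■■■■■■                
·██····█      ┃■■■■■■■■■■                
█·······      ┃■■■■■■■■■■                
········      ┃■■■■■■■■■■                
█·······      ┃■■■■■■■■■■                
···█·█·█      ┃■1112■1■■■                
              ┃■2  1■■2■■                
              ┗━━━━━━━━━━━━━━━━━━━━━━━━━━
                              ┃          
━━━━━━━━━━━━━━━━━━━━━━━━━━━━━━┛          
                                         
                                         


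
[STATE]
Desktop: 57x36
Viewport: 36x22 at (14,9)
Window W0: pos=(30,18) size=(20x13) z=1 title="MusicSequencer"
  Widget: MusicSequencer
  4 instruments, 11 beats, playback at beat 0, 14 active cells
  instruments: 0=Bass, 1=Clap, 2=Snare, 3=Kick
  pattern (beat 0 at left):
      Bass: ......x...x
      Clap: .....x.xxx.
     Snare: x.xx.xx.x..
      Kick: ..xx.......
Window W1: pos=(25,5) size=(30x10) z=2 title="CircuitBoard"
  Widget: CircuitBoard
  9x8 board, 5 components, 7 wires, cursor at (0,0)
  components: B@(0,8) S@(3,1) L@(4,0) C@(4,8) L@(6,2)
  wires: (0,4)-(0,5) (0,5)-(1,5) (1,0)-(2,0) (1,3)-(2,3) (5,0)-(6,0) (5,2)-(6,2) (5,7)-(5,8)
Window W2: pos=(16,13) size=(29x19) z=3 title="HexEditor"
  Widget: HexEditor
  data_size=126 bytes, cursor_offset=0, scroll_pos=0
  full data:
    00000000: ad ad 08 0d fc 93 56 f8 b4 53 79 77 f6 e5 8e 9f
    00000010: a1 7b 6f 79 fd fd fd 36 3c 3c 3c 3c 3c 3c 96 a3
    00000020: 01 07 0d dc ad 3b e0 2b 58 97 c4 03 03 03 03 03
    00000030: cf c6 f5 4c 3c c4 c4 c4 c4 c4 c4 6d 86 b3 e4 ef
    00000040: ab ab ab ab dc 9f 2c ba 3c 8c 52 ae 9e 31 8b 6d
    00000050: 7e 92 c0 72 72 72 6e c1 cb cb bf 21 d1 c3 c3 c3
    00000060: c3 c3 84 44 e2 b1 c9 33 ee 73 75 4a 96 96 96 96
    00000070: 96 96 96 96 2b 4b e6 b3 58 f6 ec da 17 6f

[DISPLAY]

           ┃0  [.]              · ─ 
           ┃                        
           ┃1   ·           ·       
           ┃    │           │       
  ┏━━━━━━━━━━━━━━━━━━━━━━━━━━━┓     
  ┃ HexEditor                 ┃━━━━━
  ┠───────────────────────────┨     
  ┃00000000  AD ad 08 0d fc 93┃     
  ┃00000010  a1 7b 6f 79 fd fd┃     
  ┃00000020  01 07 0d dc ad 3b┃━━━━┓
  ┃00000030  cf c6 f5 4c 3c c4┃r   ┃
  ┃00000040  ab ab ab ab dc 9f┃────┨
  ┃00000050  7e 92 c0 72 72 72┃890 ┃
  ┃00000060  c3 c3 84 44 e2 b1┃··█ ┃
  ┃00000070  96 96 96 96 2b 4b┃██· ┃
  ┃                           ┃█·· ┃
  ┃                           ┃··· ┃
  ┃                           ┃    ┃
  ┃                           ┃    ┃
  ┃                           ┃    ┃
  ┃                           ┃    ┃
  ┃                           ┃━━━━┛


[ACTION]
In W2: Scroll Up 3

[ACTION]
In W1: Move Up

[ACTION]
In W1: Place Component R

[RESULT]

           ┃0  [R]              · ─ 
           ┃                        
           ┃1   ·           ·       
           ┃    │           │       
  ┏━━━━━━━━━━━━━━━━━━━━━━━━━━━┓     
  ┃ HexEditor                 ┃━━━━━
  ┠───────────────────────────┨     
  ┃00000000  AD ad 08 0d fc 93┃     
  ┃00000010  a1 7b 6f 79 fd fd┃     
  ┃00000020  01 07 0d dc ad 3b┃━━━━┓
  ┃00000030  cf c6 f5 4c 3c c4┃r   ┃
  ┃00000040  ab ab ab ab dc 9f┃────┨
  ┃00000050  7e 92 c0 72 72 72┃890 ┃
  ┃00000060  c3 c3 84 44 e2 b1┃··█ ┃
  ┃00000070  96 96 96 96 2b 4b┃██· ┃
  ┃                           ┃█·· ┃
  ┃                           ┃··· ┃
  ┃                           ┃    ┃
  ┃                           ┃    ┃
  ┃                           ┃    ┃
  ┃                           ┃    ┃
  ┃                           ┃━━━━┛


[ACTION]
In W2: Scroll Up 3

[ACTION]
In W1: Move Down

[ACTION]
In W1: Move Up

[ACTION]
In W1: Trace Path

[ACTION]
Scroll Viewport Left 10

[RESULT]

                     ┃0  [R]        
                     ┃              
                     ┃1   ·         
                     ┃    │         
            ┏━━━━━━━━━━━━━━━━━━━━━━━
            ┃ HexEditor             
            ┠───────────────────────
            ┃00000000  AD ad 08 0d f
            ┃00000010  a1 7b 6f 79 f
            ┃00000020  01 07 0d dc a
            ┃00000030  cf c6 f5 4c 3
            ┃00000040  ab ab ab ab d
            ┃00000050  7e 92 c0 72 7
            ┃00000060  c3 c3 84 44 e
            ┃00000070  96 96 96 96 2
            ┃                       
            ┃                       
            ┃                       
            ┃                       
            ┃                       
            ┃                       
            ┃                       


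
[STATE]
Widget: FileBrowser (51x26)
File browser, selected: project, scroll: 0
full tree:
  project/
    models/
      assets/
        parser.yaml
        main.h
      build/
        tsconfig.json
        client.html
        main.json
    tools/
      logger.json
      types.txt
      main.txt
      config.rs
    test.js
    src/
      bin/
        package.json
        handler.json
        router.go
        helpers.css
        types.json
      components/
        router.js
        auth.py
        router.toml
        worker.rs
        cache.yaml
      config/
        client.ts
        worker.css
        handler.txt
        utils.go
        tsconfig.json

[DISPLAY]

> [-] project/                                     
    [+] models/                                    
    [+] tools/                                     
    test.js                                        
    [+] src/                                       
                                                   
                                                   
                                                   
                                                   
                                                   
                                                   
                                                   
                                                   
                                                   
                                                   
                                                   
                                                   
                                                   
                                                   
                                                   
                                                   
                                                   
                                                   
                                                   
                                                   
                                                   


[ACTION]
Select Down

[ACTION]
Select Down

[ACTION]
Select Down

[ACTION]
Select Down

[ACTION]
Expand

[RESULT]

  [-] project/                                     
    [+] models/                                    
    [+] tools/                                     
    test.js                                        
  > [-] src/                                       
      [+] bin/                                     
      [+] components/                              
      [+] config/                                  
                                                   
                                                   
                                                   
                                                   
                                                   
                                                   
                                                   
                                                   
                                                   
                                                   
                                                   
                                                   
                                                   
                                                   
                                                   
                                                   
                                                   
                                                   


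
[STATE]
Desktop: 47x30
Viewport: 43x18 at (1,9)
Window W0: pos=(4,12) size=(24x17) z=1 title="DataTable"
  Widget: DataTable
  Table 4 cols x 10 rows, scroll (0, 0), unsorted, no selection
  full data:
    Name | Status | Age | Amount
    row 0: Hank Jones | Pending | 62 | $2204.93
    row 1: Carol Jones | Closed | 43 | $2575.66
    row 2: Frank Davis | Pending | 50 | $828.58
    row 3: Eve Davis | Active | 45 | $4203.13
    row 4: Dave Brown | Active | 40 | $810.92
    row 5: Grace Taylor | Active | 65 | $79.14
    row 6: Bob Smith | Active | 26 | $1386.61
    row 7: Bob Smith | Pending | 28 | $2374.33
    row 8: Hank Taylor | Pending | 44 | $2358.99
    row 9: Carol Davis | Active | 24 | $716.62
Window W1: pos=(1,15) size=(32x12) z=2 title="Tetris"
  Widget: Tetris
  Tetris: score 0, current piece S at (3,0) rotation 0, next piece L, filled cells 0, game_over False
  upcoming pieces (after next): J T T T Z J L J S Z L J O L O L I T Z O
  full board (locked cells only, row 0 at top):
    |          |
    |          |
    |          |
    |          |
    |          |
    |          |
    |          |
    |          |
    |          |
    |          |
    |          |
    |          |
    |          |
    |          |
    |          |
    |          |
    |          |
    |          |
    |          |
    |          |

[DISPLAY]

                                           
                                           
                                           
   ┏━━━━━━━━━━━━━━━━━━━━━━┓                
   ┃ DataTable            ┃                
   ┠──────────────────────┨                
┏━━━━━━━━━━━━━━━━━━━━━━━━━━━━━━┓           
┃ Tetris                       ┃           
┠──────────────────────────────┨           
┃          │Next:              ┃           
┃          │  ▒                ┃           
┃          │▒▒▒                ┃           
┃          │                   ┃           
┃          │                   ┃           
┃          │                   ┃           
┃          │Score:             ┃           
┃          │0                  ┃           
┗━━━━━━━━━━━━━━━━━━━━━━━━━━━━━━┛           


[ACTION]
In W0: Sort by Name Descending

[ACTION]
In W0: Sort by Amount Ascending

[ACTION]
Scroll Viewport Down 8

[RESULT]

   ┏━━━━━━━━━━━━━━━━━━━━━━┓                
   ┃ DataTable            ┃                
   ┠──────────────────────┨                
┏━━━━━━━━━━━━━━━━━━━━━━━━━━━━━━┓           
┃ Tetris                       ┃           
┠──────────────────────────────┨           
┃          │Next:              ┃           
┃          │  ▒                ┃           
┃          │▒▒▒                ┃           
┃          │                   ┃           
┃          │                   ┃           
┃          │                   ┃           
┃          │Score:             ┃           
┃          │0                  ┃           
┗━━━━━━━━━━━━━━━━━━━━━━━━━━━━━━┛           
   ┃                      ┃                
   ┗━━━━━━━━━━━━━━━━━━━━━━┛                
                                           


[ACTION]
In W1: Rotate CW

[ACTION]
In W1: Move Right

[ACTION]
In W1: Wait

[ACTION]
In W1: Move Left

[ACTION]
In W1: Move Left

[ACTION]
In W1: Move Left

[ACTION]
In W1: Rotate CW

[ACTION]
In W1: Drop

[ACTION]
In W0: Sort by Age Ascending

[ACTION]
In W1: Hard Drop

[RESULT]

   ┏━━━━━━━━━━━━━━━━━━━━━━┓                
   ┃ DataTable            ┃                
   ┠──────────────────────┨                
┏━━━━━━━━━━━━━━━━━━━━━━━━━━━━━━┓           
┃ Tetris                       ┃           
┠──────────────────────────────┨           
┃          │Next:              ┃           
┃          │█                  ┃           
┃          │███                ┃           
┃          │                   ┃           
┃          │                   ┃           
┃          │                   ┃           
┃  ░░      │Score:             ┃           
┃ ░░       │0                  ┃           
┗━━━━━━━━━━━━━━━━━━━━━━━━━━━━━━┛           
   ┃                      ┃                
   ┗━━━━━━━━━━━━━━━━━━━━━━┛                
                                           


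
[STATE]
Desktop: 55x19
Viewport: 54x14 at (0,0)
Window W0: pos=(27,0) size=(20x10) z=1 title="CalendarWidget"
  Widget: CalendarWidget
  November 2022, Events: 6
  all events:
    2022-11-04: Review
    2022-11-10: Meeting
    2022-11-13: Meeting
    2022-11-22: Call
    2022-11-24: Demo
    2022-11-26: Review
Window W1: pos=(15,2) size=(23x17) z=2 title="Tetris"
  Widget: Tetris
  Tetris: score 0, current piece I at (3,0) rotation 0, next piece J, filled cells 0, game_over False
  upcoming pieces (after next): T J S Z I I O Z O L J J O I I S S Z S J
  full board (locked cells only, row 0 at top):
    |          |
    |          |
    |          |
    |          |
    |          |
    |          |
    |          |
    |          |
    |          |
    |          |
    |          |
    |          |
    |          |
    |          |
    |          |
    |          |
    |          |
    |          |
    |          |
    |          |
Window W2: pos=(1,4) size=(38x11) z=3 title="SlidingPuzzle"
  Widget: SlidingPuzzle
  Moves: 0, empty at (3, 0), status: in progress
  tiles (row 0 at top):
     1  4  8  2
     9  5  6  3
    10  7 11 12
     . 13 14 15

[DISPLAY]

                           ┏━━━━━━━━━━━━━━━━━━┓       
                           ┃ CalendarWidget   ┃       
               ┏━━━━━━━━━━━━━━━━━━━━━┓────────┨       
               ┃ Tetris              ┃ 2022   ┃       
 ┏━━━━━━━━━━━━━━━━━━━━━━━━━━━━━━━━━━━━┓ Fr Sa ┃       
 ┃ SlidingPuzzle                      ┃  4*  5┃       
 ┠────────────────────────────────────┨* 11 12┃       
 ┃┌────┬────┬────┬────┐               ┃ 18 19 ┃       
 ┃│  1 │  4 │  8 │  2 │               ┃4* 25 2┃       
 ┃├────┼────┼────┼────┤               ┃━━━━━━━┛       
 ┃│  9 │  5 │  6 │  3 │               ┃               
 ┃├────┼────┼────┼────┤               ┃               
 ┃│ 10 │  7 │ 11 │ 12 │               ┃               
 ┃├────┼────┼────┼────┤               ┃               


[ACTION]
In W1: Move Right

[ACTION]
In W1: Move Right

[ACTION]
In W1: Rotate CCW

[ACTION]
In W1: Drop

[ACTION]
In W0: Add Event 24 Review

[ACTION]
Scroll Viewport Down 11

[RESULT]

 ┃ SlidingPuzzle                      ┃  4*  5┃       
 ┠────────────────────────────────────┨* 11 12┃       
 ┃┌────┬────┬────┬────┐               ┃ 18 19 ┃       
 ┃│  1 │  4 │  8 │  2 │               ┃4* 25 2┃       
 ┃├────┼────┼────┼────┤               ┃━━━━━━━┛       
 ┃│  9 │  5 │  6 │  3 │               ┃               
 ┃├────┼────┼────┼────┤               ┃               
 ┃│ 10 │  7 │ 11 │ 12 │               ┃               
 ┃├────┼────┼────┼────┤               ┃               
 ┗━━━━━━━━━━━━━━━━━━━━━━━━━━━━━━━━━━━━┛               
               ┃          │          ┃                
               ┃          │          ┃                
               ┃          │          ┃                
               ┗━━━━━━━━━━━━━━━━━━━━━┛                
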